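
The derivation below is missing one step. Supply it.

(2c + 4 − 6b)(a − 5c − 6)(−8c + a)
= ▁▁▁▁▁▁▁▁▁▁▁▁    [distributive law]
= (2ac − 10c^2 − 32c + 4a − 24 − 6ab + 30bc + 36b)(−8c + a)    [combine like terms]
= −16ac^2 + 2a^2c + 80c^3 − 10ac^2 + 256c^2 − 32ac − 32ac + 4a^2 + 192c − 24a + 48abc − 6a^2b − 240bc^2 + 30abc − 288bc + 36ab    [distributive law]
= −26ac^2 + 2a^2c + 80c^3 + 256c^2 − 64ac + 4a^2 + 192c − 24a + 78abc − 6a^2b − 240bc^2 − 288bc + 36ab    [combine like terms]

By distributive law:

(2ac − 10c^2 − 12c + 4a − 20c − 24 − 6ab + 30bc + 36b)(−8c + a)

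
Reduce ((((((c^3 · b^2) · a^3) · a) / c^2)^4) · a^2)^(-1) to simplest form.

((((((c^3 · b^2) · a^3) · a) / c^2)^4) · a^2)^(-1)
= ((((((c^3 · b^2) · a^3) · a) / c^2)^4)^(-1)) · ((a^2)^(-1))    [power of a product]
= (((((c^3 · b^2) · a^3) · a) / c^2)^(-4)) · ((a^2)^(-1))    [power of a power]
= (((((c^3 · b^2) · a^3) · a)^(-4)) / ((c^2)^(-4))) · ((a^2)^(-1))    [power of a quotient]
= (((((c^3 · b^2) · a^3)^(-4)) · (a^(-4))) / ((c^2)^(-4))) · ((a^2)^(-1))    [power of a product]
= (((((c^3 · b^2)^(-4)) · ((a^3)^(-4))) · (a^(-4))) / ((c^2)^(-4))) · ((a^2)^(-1))    [power of a product]
= ((((((c^3)^(-4)) · ((b^2)^(-4))) · ((a^3)^(-4))) · (a^(-4))) / ((c^2)^(-4))) · ((a^2)^(-1))    [power of a product]
= ((((c^(-12) · ((b^2)^(-4))) · ((a^3)^(-4))) · (a^(-4))) / ((c^2)^(-4))) · ((a^2)^(-1))    [power of a power]
= ((((c^(-12) · b^(-8)) · ((a^3)^(-4))) · (a^(-4))) / ((c^2)^(-4))) · ((a^2)^(-1))    [power of a power]
= ((((c^(-12) · b^(-8)) · a^(-12)) · (a^(-4))) / ((c^2)^(-4))) · ((a^2)^(-1))    [power of a power]
= ((((c^(-12) · b^(-8)) · a^(-12)) · a^(-4)) / c^(-8)) · ((a^2)^(-1))    [power of a power]
= ((((c^(-12) · b^(-8)) · a^(-12)) · a^(-4)) / c^(-8)) · a^(-2)    [power of a power]
= a^(-18)·b^(-8)·c^(-4)    [quotient of powers; product of powers]

a^(-18)·b^(-8)·c^(-4)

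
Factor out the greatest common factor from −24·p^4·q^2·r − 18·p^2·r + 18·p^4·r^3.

−24·p^4·q^2·r − 18·p^2·r + 18·p^4·r^3
= 6(−4·p^4·q^2·r − 3·p^2·r + 3·p^4·r^3)    [factor out 6]
= 6·p^2·r(−4·p^2·q^2 − 3 + 3·p^2·r^2)    [factor out p^2·r]

6·p^2·r(−4·p^2·q^2 − 3 + 3·p^2·r^2)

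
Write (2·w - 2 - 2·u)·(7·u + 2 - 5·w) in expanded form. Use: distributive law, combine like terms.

24·u·w + 14·w - 10·w^2 - 18·u - 4 - 14·u^2

(2·w - 2 - 2·u)·(7·u + 2 - 5·w)
= 14·u·w + 4·w - 10·w^2 - 14·u - 4 + 10·w - 14·u^2 - 4·u + 10·u·w    [distributive law]
= 24·u·w + 14·w - 10·w^2 - 18·u - 4 - 14·u^2    [combine like terms]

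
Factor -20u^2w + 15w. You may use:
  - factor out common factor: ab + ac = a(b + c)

-20u^2w + 15w
= 5(-4u^2w + 3w)    [factor out 5]
= 5w(-4u^2 + 3)    [factor out w]

5w(-4u^2 + 3)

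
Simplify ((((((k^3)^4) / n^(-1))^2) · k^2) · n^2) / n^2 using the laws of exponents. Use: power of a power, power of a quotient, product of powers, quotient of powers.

k^26n^2

((((((k^3)^4) / n^(-1))^2) · k^2) · n^2) / n^2
= ((((((k^3)^4)^2) / ((n^(-1))^2)) · k^2) · n^2) / n^2    [power of a quotient]
= (((((k^3)^8) / ((n^(-1))^2)) · k^2) · n^2) / n^2    [power of a power]
= (((k^24 / ((n^(-1))^2)) · k^2) · n^2) / n^2    [power of a power]
= (((k^24 / n^(-2)) · k^2) · n^2) / n^2    [power of a power]
= k^26n^2    [quotient of powers; product of powers]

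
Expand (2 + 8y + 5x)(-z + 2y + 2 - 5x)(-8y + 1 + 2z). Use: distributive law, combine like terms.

48yz + 6z - 4z^2 - 144y^2 - 12y + 4 + 96y^2z - 16yz^2 - 128y^3 + 240xy^2 - 30xy - 20xyz - 5xz - 10xz^2 + 200x^2y - 25x^2 - 50x^2z

(2 + 8y + 5x)(-z + 2y + 2 - 5x)(-8y + 1 + 2z)
= (-2z + 4y + 4 - 10x - 8yz + 16y^2 + 16y - 40xy - 5xz + 10xy + 10x - 25x^2)(-8y + 1 + 2z)    [distributive law]
= (-2z + 20y + 4 - 8yz + 16y^2 - 30xy - 5xz - 25x^2)(-8y + 1 + 2z)    [combine like terms]
= 16yz - 2z - 4z^2 - 160y^2 + 20y + 40yz - 32y + 4 + 8z + 64y^2z - 8yz - 16yz^2 - 128y^3 + 16y^2 + 32y^2z + 240xy^2 - 30xy - 60xyz + 40xyz - 5xz - 10xz^2 + 200x^2y - 25x^2 - 50x^2z    [distributive law]
= 48yz + 6z - 4z^2 - 144y^2 - 12y + 4 + 96y^2z - 16yz^2 - 128y^3 + 240xy^2 - 30xy - 20xyz - 5xz - 10xz^2 + 200x^2y - 25x^2 - 50x^2z    [combine like terms]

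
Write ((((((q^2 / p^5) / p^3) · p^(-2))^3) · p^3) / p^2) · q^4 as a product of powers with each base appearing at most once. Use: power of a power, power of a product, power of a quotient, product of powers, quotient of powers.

((((((q^2 / p^5) / p^3) · p^(-2))^3) · p^3) / p^2) · q^4
= ((((((q^2 / p^5) / p^3)^3) · ((p^(-2))^3)) · p^3) / p^2) · q^4    [power of a product]
= ((((((q^2 / p^5)^3) / ((p^3)^3)) · ((p^(-2))^3)) · p^3) / p^2) · q^4    [power of a quotient]
= (((((((q^2)^3) / ((p^5)^3)) / ((p^3)^3)) · ((p^(-2))^3)) · p^3) / p^2) · q^4    [power of a quotient]
= (((((q^6 / ((p^5)^3)) / ((p^3)^3)) · ((p^(-2))^3)) · p^3) / p^2) · q^4    [power of a power]
= (((((q^6 / p^15) / ((p^3)^3)) · ((p^(-2))^3)) · p^3) / p^2) · q^4    [power of a power]
= (((((q^6 / p^15) / p^9) · ((p^(-2))^3)) · p^3) / p^2) · q^4    [power of a power]
= (((((q^6 / p^15) / p^9) · p^(-6)) · p^3) / p^2) · q^4    [power of a power]
= p^(-29)q^10    [quotient of powers; product of powers]

p^(-29)q^10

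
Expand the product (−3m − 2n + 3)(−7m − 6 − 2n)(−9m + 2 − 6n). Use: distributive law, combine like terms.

−189m^3 + 69m^2 − 306m^2n + 156m + 4mn − 156mn^2 + 120n − 28n^2 − 24n^3 − 36

(−3m − 2n + 3)(−7m − 6 − 2n)(−9m + 2 − 6n)
= (21m^2 + 18m + 6mn + 14mn + 12n + 4n^2 − 21m − 18 − 6n)(−9m + 2 − 6n)    [distributive law]
= (21m^2 − 3m + 20mn + 6n + 4n^2 − 18)(−9m + 2 − 6n)    [combine like terms]
= −189m^3 + 42m^2 − 126m^2n + 27m^2 − 6m + 18mn − 180m^2n + 40mn − 120mn^2 − 54mn + 12n − 36n^2 − 36mn^2 + 8n^2 − 24n^3 + 162m − 36 + 108n    [distributive law]
= −189m^3 + 69m^2 − 306m^2n + 156m + 4mn − 156mn^2 + 120n − 28n^2 − 24n^3 − 36    [combine like terms]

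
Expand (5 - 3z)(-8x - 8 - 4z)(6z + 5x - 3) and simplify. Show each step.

-292xz - 200x^2 - 80x - 252z + 120 - 12z^2 + 204xz^2 + 120x^2z + 72z^3

(5 - 3z)(-8x - 8 - 4z)(6z + 5x - 3)
= (-40x - 40 - 20z + 24xz + 24z + 12z^2)(6z + 5x - 3)    [distributive law]
= (-40x - 40 + 4z + 24xz + 12z^2)(6z + 5x - 3)    [combine like terms]
= -240xz - 200x^2 + 120x - 240z - 200x + 120 + 24z^2 + 20xz - 12z + 144xz^2 + 120x^2z - 72xz + 72z^3 + 60xz^2 - 36z^2    [distributive law]
= -292xz - 200x^2 - 80x - 252z + 120 - 12z^2 + 204xz^2 + 120x^2z + 72z^3    [combine like terms]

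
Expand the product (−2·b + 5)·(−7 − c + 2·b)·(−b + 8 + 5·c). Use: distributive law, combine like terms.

−56·b^2 + 227·b + 141·b·c − 22·b^2·c + 10·b·c^2 + 4·b^3 − 280 − 215·c − 25·c^2

(−2·b + 5)·(−7 − c + 2·b)·(−b + 8 + 5·c)
= (14·b + 2·b·c − 4·b^2 − 35 − 5·c + 10·b)·(−b + 8 + 5·c)    [distributive law]
= (24·b + 2·b·c − 4·b^2 − 35 − 5·c)·(−b + 8 + 5·c)    [combine like terms]
= −24·b^2 + 192·b + 120·b·c − 2·b^2·c + 16·b·c + 10·b·c^2 + 4·b^3 − 32·b^2 − 20·b^2·c + 35·b − 280 − 175·c + 5·b·c − 40·c − 25·c^2    [distributive law]
= −56·b^2 + 227·b + 141·b·c − 22·b^2·c + 10·b·c^2 + 4·b^3 − 280 − 215·c − 25·c^2    [combine like terms]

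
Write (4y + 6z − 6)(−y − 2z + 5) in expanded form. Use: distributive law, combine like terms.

−4y^2 − 14yz + 26y − 12z^2 + 42z − 30

(4y + 6z − 6)(−y − 2z + 5)
= −4y^2 − 8yz + 20y − 6yz − 12z^2 + 30z + 6y + 12z − 30    [distributive law]
= −4y^2 − 14yz + 26y − 12z^2 + 42z − 30    [combine like terms]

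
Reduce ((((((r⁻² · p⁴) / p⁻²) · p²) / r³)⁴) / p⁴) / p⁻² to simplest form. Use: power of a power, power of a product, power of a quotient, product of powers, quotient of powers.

((((((r⁻² · p⁴) / p⁻²) · p²) / r³)⁴) / p⁴) / p⁻²
= ((((((r⁻² · p⁴) / p⁻²) · p²)⁴) / ((r³)⁴)) / p⁴) / p⁻²    [power of a quotient]
= ((((((r⁻² · p⁴) / p⁻²)⁴) · ((p²)⁴)) / ((r³)⁴)) / p⁴) / p⁻²    [power of a product]
= ((((((r⁻² · p⁴)⁴) / ((p⁻²)⁴)) · ((p²)⁴)) / ((r³)⁴)) / p⁴) / p⁻²    [power of a quotient]
= (((((((r⁻²)⁴) · ((p⁴)⁴)) / ((p⁻²)⁴)) · ((p²)⁴)) / ((r³)⁴)) / p⁴) / p⁻²    [power of a product]
= (((((r⁻⁸ · ((p⁴)⁴)) / ((p⁻²)⁴)) · ((p²)⁴)) / ((r³)⁴)) / p⁴) / p⁻²    [power of a power]
= (((((r⁻⁸ · p¹⁶) / ((p⁻²)⁴)) · ((p²)⁴)) / ((r³)⁴)) / p⁴) / p⁻²    [power of a power]
= (((((r⁻⁸ · p¹⁶) / p⁻⁸) · ((p²)⁴)) / ((r³)⁴)) / p⁴) / p⁻²    [power of a power]
= (((((r⁻⁸ · p¹⁶) / p⁻⁸) · p⁸) / ((r³)⁴)) / p⁴) / p⁻²    [power of a power]
= (((((r⁻⁸ · p¹⁶) / p⁻⁸) · p⁸) / r¹²) / p⁴) / p⁻²    [power of a power]
= p³⁰r⁻²⁰    [quotient of powers; product of powers]

p³⁰r⁻²⁰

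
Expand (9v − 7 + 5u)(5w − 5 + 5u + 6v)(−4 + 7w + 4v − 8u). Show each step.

(9v − 7 + 5u)(5w − 5 + 5u + 6v)(−4 + 7w + 4v − 8u)
= (45vw − 45v + 45uv + 54v^2 − 35w + 35 − 35u − 42v + 25uw − 25u + 25u^2 + 30uv)(−4 + 7w + 4v − 8u)    [distributive law]
= (45vw − 87v + 75uv + 54v^2 − 35w + 35 − 60u + 25uw + 25u^2)(−4 + 7w + 4v − 8u)    [combine like terms]
= −180vw + 315vw^2 + 180v^2w − 360uvw + 348v − 609vw − 348v^2 + 696uv − 300uv + 525uvw + 300uv^2 − 600u^2v − 216v^2 + 378v^2w + 216v^3 − 432uv^2 + 140w − 245w^2 − 140vw + 280uw − 140 + 245w + 140v − 280u + 240u − 420uw − 240uv + 480u^2 − 100uw + 175uw^2 + 100uvw − 200u^2w − 100u^2 + 175u^2w + 100u^2v − 200u^3    [distributive law]
= −929vw + 315vw^2 + 558v^2w + 265uvw + 488v − 564v^2 + 156uv − 132uv^2 − 500u^2v + 216v^3 + 385w − 245w^2 − 240uw − 140 − 40u + 380u^2 + 175uw^2 − 25u^2w − 200u^3    [combine like terms]

−929vw + 315vw^2 + 558v^2w + 265uvw + 488v − 564v^2 + 156uv − 132uv^2 − 500u^2v + 216v^3 + 385w − 245w^2 − 240uw − 140 − 40u + 380u^2 + 175uw^2 − 25u^2w − 200u^3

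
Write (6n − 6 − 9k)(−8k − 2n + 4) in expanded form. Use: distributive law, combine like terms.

−30kn − 12n^2 + 36n + 12k − 24 + 72k^2

(6n − 6 − 9k)(−8k − 2n + 4)
= −48kn − 12n^2 + 24n + 48k + 12n − 24 + 72k^2 + 18kn − 36k    [distributive law]
= −30kn − 12n^2 + 36n + 12k − 24 + 72k^2    [combine like terms]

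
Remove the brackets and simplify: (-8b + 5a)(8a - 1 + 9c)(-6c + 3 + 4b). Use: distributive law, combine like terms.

564abc - 212ab - 256ab² - 264bc + 24b + 32b² + 432bc² - 288b²c - 240a²c + 120a² + 160a²b + 165ac - 15a - 270ac²

(-8b + 5a)(8a - 1 + 9c)(-6c + 3 + 4b)
= (-64ab + 8b - 72bc + 40a² - 5a + 45ac)(-6c + 3 + 4b)    [distributive law]
= 384abc - 192ab - 256ab² - 48bc + 24b + 32b² + 432bc² - 216bc - 288b²c - 240a²c + 120a² + 160a²b + 30ac - 15a - 20ab - 270ac² + 135ac + 180abc    [distributive law]
= 564abc - 212ab - 256ab² - 264bc + 24b + 32b² + 432bc² - 288b²c - 240a²c + 120a² + 160a²b + 165ac - 15a - 270ac²    [combine like terms]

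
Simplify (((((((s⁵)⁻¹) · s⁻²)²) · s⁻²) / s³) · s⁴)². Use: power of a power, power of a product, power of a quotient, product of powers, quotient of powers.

(((((((s⁵)⁻¹) · s⁻²)²) · s⁻²) / s³) · s⁴)²
= (((((((s⁵)⁻¹) · s⁻²)²) · s⁻²) / s³)²) · ((s⁴)²)    [power of a product]
= (((((((s⁵)⁻¹) · s⁻²)²) · s⁻²)²) / ((s³)²)) · ((s⁴)²)    [power of a quotient]
= (((((((s⁵)⁻¹) · s⁻²)²)²) · ((s⁻²)²)) / ((s³)²)) · ((s⁴)²)    [power of a product]
= ((((((s⁵)⁻¹) · s⁻²)⁴) · ((s⁻²)²)) / ((s³)²)) · ((s⁴)²)    [power of a power]
= ((((((s⁵)⁻¹)⁴) · ((s⁻²)⁴)) · ((s⁻²)²)) / ((s³)²)) · ((s⁴)²)    [power of a product]
= (((((s⁵)⁻⁴) · ((s⁻²)⁴)) · ((s⁻²)²)) / ((s³)²)) · ((s⁴)²)    [power of a power]
= (((s⁻²⁰ · ((s⁻²)⁴)) · ((s⁻²)²)) / ((s³)²)) · ((s⁴)²)    [power of a power]
= (((s⁻²⁰ · s⁻⁸) · ((s⁻²)²)) / ((s³)²)) · ((s⁴)²)    [power of a power]
= ((s⁻²⁸ · ((s⁻²)²)) / ((s³)²)) · ((s⁴)²)    [product of powers]
= ((s⁻²⁸ · s⁻⁴) / ((s³)²)) · ((s⁴)²)    [power of a power]
= (s⁻³² / ((s³)²)) · ((s⁴)²)    [product of powers]
= (s⁻³² / s⁶) · ((s⁴)²)    [power of a power]
= s⁻³⁸ · ((s⁴)²)    [quotient of powers]
= s⁻³⁸ · s⁸    [power of a power]
= s⁻³⁰    [product of powers]

s⁻³⁰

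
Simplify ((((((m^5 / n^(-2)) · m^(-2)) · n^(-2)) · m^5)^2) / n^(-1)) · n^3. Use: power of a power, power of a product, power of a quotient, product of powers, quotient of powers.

m^16n^4

((((((m^5 / n^(-2)) · m^(-2)) · n^(-2)) · m^5)^2) / n^(-1)) · n^3
= ((((((m^5 / n^(-2)) · m^(-2)) · n^(-2))^2) · ((m^5)^2)) / n^(-1)) · n^3    [power of a product]
= ((((((m^5 / n^(-2)) · m^(-2))^2) · ((n^(-2))^2)) · ((m^5)^2)) / n^(-1)) · n^3    [power of a product]
= ((((((m^5 / n^(-2))^2) · ((m^(-2))^2)) · ((n^(-2))^2)) · ((m^5)^2)) / n^(-1)) · n^3    [power of a product]
= (((((((m^5)^2) / ((n^(-2))^2)) · ((m^(-2))^2)) · ((n^(-2))^2)) · ((m^5)^2)) / n^(-1)) · n^3    [power of a quotient]
= (((((m^10 / ((n^(-2))^2)) · ((m^(-2))^2)) · ((n^(-2))^2)) · ((m^5)^2)) / n^(-1)) · n^3    [power of a power]
= (((((m^10 / n^(-4)) · ((m^(-2))^2)) · ((n^(-2))^2)) · ((m^5)^2)) / n^(-1)) · n^3    [power of a power]
= (((((m^10 / n^(-4)) · m^(-4)) · ((n^(-2))^2)) · ((m^5)^2)) / n^(-1)) · n^3    [power of a power]
= (((((m^10 / n^(-4)) · m^(-4)) · n^(-4)) · ((m^5)^2)) / n^(-1)) · n^3    [power of a power]
= (((((m^10 / n^(-4)) · m^(-4)) · n^(-4)) · m^10) / n^(-1)) · n^3    [power of a power]
= m^16n^4    [quotient of powers; product of powers]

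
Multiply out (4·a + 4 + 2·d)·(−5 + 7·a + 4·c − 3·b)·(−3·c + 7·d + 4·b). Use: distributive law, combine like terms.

−24·a·c + 56·a·d + 32·a·b − 84·a^2·c + 196·a^2·d + 112·a^2·b − 48·a·c^2 + 70·a·c·d + 100·a·b·c − 28·a·b·d − 48·a·b^2 + 60·c − 140·d − 80·b − 48·c^2 + 142·c·d + 100·b·c − 124·b·d − 48·b^2 − 70·d^2 + 98·a·d^2 − 24·c^2·d + 56·c·d^2 + 50·b·c·d − 42·b·d^2 − 24·b^2·d

(4·a + 4 + 2·d)·(−5 + 7·a + 4·c − 3·b)·(−3·c + 7·d + 4·b)
= (−20·a + 28·a^2 + 16·a·c − 12·a·b − 20 + 28·a + 16·c − 12·b − 10·d + 14·a·d + 8·c·d − 6·b·d)·(−3·c + 7·d + 4·b)    [distributive law]
= (8·a + 28·a^2 + 16·a·c − 12·a·b − 20 + 16·c − 12·b − 10·d + 14·a·d + 8·c·d − 6·b·d)·(−3·c + 7·d + 4·b)    [combine like terms]
= −24·a·c + 56·a·d + 32·a·b − 84·a^2·c + 196·a^2·d + 112·a^2·b − 48·a·c^2 + 112·a·c·d + 64·a·b·c + 36·a·b·c − 84·a·b·d − 48·a·b^2 + 60·c − 140·d − 80·b − 48·c^2 + 112·c·d + 64·b·c + 36·b·c − 84·b·d − 48·b^2 + 30·c·d − 70·d^2 − 40·b·d − 42·a·c·d + 98·a·d^2 + 56·a·b·d − 24·c^2·d + 56·c·d^2 + 32·b·c·d + 18·b·c·d − 42·b·d^2 − 24·b^2·d    [distributive law]
= −24·a·c + 56·a·d + 32·a·b − 84·a^2·c + 196·a^2·d + 112·a^2·b − 48·a·c^2 + 70·a·c·d + 100·a·b·c − 28·a·b·d − 48·a·b^2 + 60·c − 140·d − 80·b − 48·c^2 + 142·c·d + 100·b·c − 124·b·d − 48·b^2 − 70·d^2 + 98·a·d^2 − 24·c^2·d + 56·c·d^2 + 50·b·c·d − 42·b·d^2 − 24·b^2·d    [combine like terms]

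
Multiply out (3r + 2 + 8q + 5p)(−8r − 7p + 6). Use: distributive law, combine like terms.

(3r + 2 + 8q + 5p)(−8r − 7p + 6)
= −24r² − 21pr + 18r − 16r − 14p + 12 − 64qr − 56pq + 48q − 40pr − 35p² + 30p    [distributive law]
= −24r² − 61pr + 2r + 16p + 12 − 64qr − 56pq + 48q − 35p²    [combine like terms]

−24r² − 61pr + 2r + 16p + 12 − 64qr − 56pq + 48q − 35p²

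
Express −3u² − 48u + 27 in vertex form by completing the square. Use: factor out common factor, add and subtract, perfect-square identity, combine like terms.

−3u² − 48u + 27
= −3(u² + 16u) + 27    [factor out -3 from the u-terms]
= −3(u² + 16u + 64 − 64) + 27    [add and subtract 64 inside the bracket]
= −3(u + 8)² + 192 + 27    [perfect-square identity]
= −3(u + 8)² + 219    [combine constants]

−3(u + 8)² + 219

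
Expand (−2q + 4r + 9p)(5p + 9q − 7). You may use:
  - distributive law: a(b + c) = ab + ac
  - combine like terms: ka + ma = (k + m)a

(−2q + 4r + 9p)(5p + 9q − 7)
= −10pq − 18q² + 14q + 20pr + 36qr − 28r + 45p² + 81pq − 63p    [distributive law]
= 71pq − 18q² + 14q + 20pr + 36qr − 28r + 45p² − 63p    [combine like terms]

71pq − 18q² + 14q + 20pr + 36qr − 28r + 45p² − 63p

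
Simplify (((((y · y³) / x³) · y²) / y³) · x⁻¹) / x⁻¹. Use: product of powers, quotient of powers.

(((((y · y³) / x³) · y²) / y³) · x⁻¹) / x⁻¹
= ((((y⁴ / x³) · y²) / y³) · x⁻¹) / x⁻¹    [product of powers]
= x⁻³y³    [quotient of powers; product of powers]

x⁻³y³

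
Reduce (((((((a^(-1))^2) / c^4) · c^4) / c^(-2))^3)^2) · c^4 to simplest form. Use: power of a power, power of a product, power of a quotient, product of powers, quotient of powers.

(((((((a^(-1))^2) / c^4) · c^4) / c^(-2))^3)^2) · c^4
= ((((((a^(-1))^2) / c^4) · c^4) / c^(-2))^6) · c^4    [power of a power]
= ((((((a^(-1))^2) / c^4) · c^4)^6) / ((c^(-2))^6)) · c^4    [power of a quotient]
= ((((((a^(-1))^2) / c^4)^6) · ((c^4)^6)) / ((c^(-2))^6)) · c^4    [power of a product]
= ((((((a^(-1))^2)^6) / ((c^4)^6)) · ((c^4)^6)) / ((c^(-2))^6)) · c^4    [power of a quotient]
= (((((a^(-1))^12) / ((c^4)^6)) · ((c^4)^6)) / ((c^(-2))^6)) · c^4    [power of a power]
= (((a^(-12) / ((c^4)^6)) · ((c^4)^6)) / ((c^(-2))^6)) · c^4    [power of a power]
= (((a^(-12) / c^24) · ((c^4)^6)) / ((c^(-2))^6)) · c^4    [power of a power]
= (((a^(-12) / c^24) · c^24) / ((c^(-2))^6)) · c^4    [power of a power]
= (((a^(-12) / c^24) · c^24) / c^(-12)) · c^4    [power of a power]
= a^(-12)c^16    [quotient of powers; product of powers]

a^(-12)c^16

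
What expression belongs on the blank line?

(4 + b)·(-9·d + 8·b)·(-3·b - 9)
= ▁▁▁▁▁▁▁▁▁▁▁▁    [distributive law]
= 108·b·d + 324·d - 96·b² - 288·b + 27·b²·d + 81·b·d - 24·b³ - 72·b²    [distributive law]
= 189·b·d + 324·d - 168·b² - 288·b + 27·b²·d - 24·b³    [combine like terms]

After distributive law, the bracketed line is:

(-36·d + 32·b - 9·b·d + 8·b²)·(-3·b - 9)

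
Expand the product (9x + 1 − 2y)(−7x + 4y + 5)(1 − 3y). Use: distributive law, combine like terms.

−63x² + 189x²y − 64xy − 150xy² + 38x − 21y + 10y² + 5 + 24y³

(9x + 1 − 2y)(−7x + 4y + 5)(1 − 3y)
= (−63x² + 36xy + 45x − 7x + 4y + 5 + 14xy − 8y² − 10y)(1 − 3y)    [distributive law]
= (−63x² + 50xy + 38x − 6y + 5 − 8y²)(1 − 3y)    [combine like terms]
= −63x² + 189x²y + 50xy − 150xy² + 38x − 114xy − 6y + 18y² + 5 − 15y − 8y² + 24y³    [distributive law]
= −63x² + 189x²y − 64xy − 150xy² + 38x − 21y + 10y² + 5 + 24y³    [combine like terms]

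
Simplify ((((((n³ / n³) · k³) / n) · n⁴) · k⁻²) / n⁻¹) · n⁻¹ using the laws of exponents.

kn³

((((((n³ / n³) · k³) / n) · n⁴) · k⁻²) / n⁻¹) · n⁻¹
= (((((n⁰ · k³) / n) · n⁴) · k⁻²) / n⁻¹) · n⁻¹    [quotient of powers]
= kn³    [quotient of powers; product of powers]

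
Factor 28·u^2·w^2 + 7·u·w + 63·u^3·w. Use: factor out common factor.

7·u·w(4·u·w + 1 + 9·u^2)

28·u^2·w^2 + 7·u·w + 63·u^3·w
= 7(4·u^2·w^2 + u·w + 9·u^3·w)    [factor out 7]
= 7·u·w(4·u·w + 1 + 9·u^2)    [factor out u·w]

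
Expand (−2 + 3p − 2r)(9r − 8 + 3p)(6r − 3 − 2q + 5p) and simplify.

(−2 + 3p − 2r)(9r − 8 + 3p)(6r − 3 − 2q + 5p)
= (−18r + 16 − 6p + 27pr − 24p + 9p^2 − 18r^2 + 16r − 6pr)(6r − 3 − 2q + 5p)    [distributive law]
= (−2r + 16 − 30p + 21pr + 9p^2 − 18r^2)(6r − 3 − 2q + 5p)    [combine like terms]
= −12r^2 + 6r + 4qr − 10pr + 96r − 48 − 32q + 80p − 180pr + 90p + 60pq − 150p^2 + 126pr^2 − 63pr − 42pqr + 105p^2r + 54p^2r − 27p^2 − 18p^2q + 45p^3 − 108r^3 + 54r^2 + 36qr^2 − 90pr^2    [distributive law]
= 42r^2 + 102r + 4qr − 253pr − 48 − 32q + 170p + 60pq − 177p^2 + 36pr^2 − 42pqr + 159p^2r − 18p^2q + 45p^3 − 108r^3 + 36qr^2    [combine like terms]

42r^2 + 102r + 4qr − 253pr − 48 − 32q + 170p + 60pq − 177p^2 + 36pr^2 − 42pqr + 159p^2r − 18p^2q + 45p^3 − 108r^3 + 36qr^2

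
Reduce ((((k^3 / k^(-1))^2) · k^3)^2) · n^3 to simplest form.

((((k^3 / k^(-1))^2) · k^3)^2) · n^3
= ((((k^3 / k^(-1))^2)^2) · ((k^3)^2)) · n^3    [power of a product]
= (((k^3 / k^(-1))^4) · ((k^3)^2)) · n^3    [power of a power]
= ((((k^3)^4) / ((k^(-1))^4)) · ((k^3)^2)) · n^3    [power of a quotient]
= ((k^12 / ((k^(-1))^4)) · ((k^3)^2)) · n^3    [power of a power]
= ((k^12 / k^(-4)) · ((k^3)^2)) · n^3    [power of a power]
= (k^16 · ((k^3)^2)) · n^3    [quotient of powers]
= (k^16 · k^6) · n^3    [power of a power]
= k^22 · n^3    [product of powers]
= k^22·n^3    [rearrange]

k^22·n^3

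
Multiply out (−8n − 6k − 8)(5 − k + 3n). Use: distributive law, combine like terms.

(−8n − 6k − 8)(5 − k + 3n)
= −40n + 8kn − 24n² − 30k + 6k² − 18kn − 40 + 8k − 24n    [distributive law]
= −64n − 10kn − 24n² − 22k + 6k² − 40    [combine like terms]

−64n − 10kn − 24n² − 22k + 6k² − 40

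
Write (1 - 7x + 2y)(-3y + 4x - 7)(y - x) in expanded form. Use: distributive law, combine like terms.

(1 - 7x + 2y)(-3y + 4x - 7)(y - x)
= (-3y + 4x - 7 + 21xy - 28x^2 + 49x - 6y^2 + 8xy - 14y)(y - x)    [distributive law]
= (-17y + 53x - 7 + 29xy - 28x^2 - 6y^2)(y - x)    [combine like terms]
= -17y^2 + 17xy + 53xy - 53x^2 - 7y + 7x + 29xy^2 - 29x^2y - 28x^2y + 28x^3 - 6y^3 + 6xy^2    [distributive law]
= -17y^2 + 70xy - 53x^2 - 7y + 7x + 35xy^2 - 57x^2y + 28x^3 - 6y^3    [combine like terms]

-17y^2 + 70xy - 53x^2 - 7y + 7x + 35xy^2 - 57x^2y + 28x^3 - 6y^3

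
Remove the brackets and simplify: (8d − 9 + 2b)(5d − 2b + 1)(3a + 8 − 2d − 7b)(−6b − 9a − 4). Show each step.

(8d − 9 + 2b)(5d − 2b + 1)(3a + 8 − 2d − 7b)(−6b − 9a − 4)
= (40d² − 16bd + 8d − 45d + 18b − 9 + 10bd − 4b² + 2b)(3a + 8 − 2d − 7b)(−6b − 9a − 4)    [distributive law]
= (40d² − 6bd − 37d + 20b − 9 − 4b²)(3a + 8 − 2d − 7b)(−6b − 9a − 4)    [combine like terms]
= (120ad² + 320d² − 80d³ − 280bd² − 18abd − 48bd + 12bd² + 42b²d − 111ad − 296d + 74d² + 259bd + 60ab + 160b − 40bd − 140b² − 27a − 72 + 18d + 63b − 12ab² − 32b² + 8b²d + 28b³)(−6b − 9a − 4)    [distributive law]
= (120ad² + 394d² − 80d³ − 268bd² − 18abd + 171bd + 50b²d − 111ad − 278d + 60ab + 223b − 172b² − 27a − 72 − 12ab² + 28b³)(−6b − 9a − 4)    [combine like terms]
= −720abd² − 1080a²d² − 480ad² − 2364bd² − 3546ad² − 1576d² + 480bd³ + 720ad³ + 320d³ + 1608b²d² + 2412abd² + 1072bd² + 108ab²d + 162a²bd + 72abd − 1026b²d − 1539abd − 684bd − 300b³d − 450ab²d − 200b²d + 666abd + 999a²d + 444ad + 1668bd + 2502ad + 1112d − 360ab² − 540a²b − 240ab − 1338b² − 2007ab − 892b + 1032b³ + 1548ab² + 688b² + 162ab + 243a² + 108a + 432b + 648a + 288 + 72ab³ + 108a²b² + 48ab² − 168b⁴ − 252ab³ − 112b³    [distributive law]
= 1692abd² − 1080a²d² − 4026ad² − 1292bd² − 1576d² + 480bd³ + 720ad³ + 320d³ + 1608b²d² − 342ab²d + 162a²bd − 801abd − 1226b²d + 984bd − 300b³d + 999a²d + 2946ad + 1112d + 1236ab² − 540a²b − 2085ab − 650b² − 460b + 920b³ + 243a² + 756a + 288 − 180ab³ + 108a²b² − 168b⁴    [combine like terms]

1692abd² − 1080a²d² − 4026ad² − 1292bd² − 1576d² + 480bd³ + 720ad³ + 320d³ + 1608b²d² − 342ab²d + 162a²bd − 801abd − 1226b²d + 984bd − 300b³d + 999a²d + 2946ad + 1112d + 1236ab² − 540a²b − 2085ab − 650b² − 460b + 920b³ + 243a² + 756a + 288 − 180ab³ + 108a²b² − 168b⁴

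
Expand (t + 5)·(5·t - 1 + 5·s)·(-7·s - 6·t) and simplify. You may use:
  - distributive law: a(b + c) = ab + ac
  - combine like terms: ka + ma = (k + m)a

(t + 5)·(5·t - 1 + 5·s)·(-7·s - 6·t)
= (5·t^2 - t + 5·s·t + 25·t - 5 + 25·s)·(-7·s - 6·t)    [distributive law]
= (5·t^2 + 24·t + 5·s·t - 5 + 25·s)·(-7·s - 6·t)    [combine like terms]
= -35·s·t^2 - 30·t^3 - 168·s·t - 144·t^2 - 35·s^2·t - 30·s·t^2 + 35·s + 30·t - 175·s^2 - 150·s·t    [distributive law]
= -65·s·t^2 - 30·t^3 - 318·s·t - 144·t^2 - 35·s^2·t + 35·s + 30·t - 175·s^2    [combine like terms]

-65·s·t^2 - 30·t^3 - 318·s·t - 144·t^2 - 35·s^2·t + 35·s + 30·t - 175·s^2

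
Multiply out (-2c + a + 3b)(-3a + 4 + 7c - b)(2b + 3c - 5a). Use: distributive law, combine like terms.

(-2c + a + 3b)(-3a + 4 + 7c - b)(2b + 3c - 5a)
= (6ac - 8c - 14c² + 2bc - 3a² + 4a + 7ac - ab - 9ab + 12b + 21bc - 3b²)(2b + 3c - 5a)    [distributive law]
= (13ac - 8c - 14c² + 23bc - 3a² + 4a - 10ab + 12b - 3b²)(2b + 3c - 5a)    [combine like terms]
= 26abc + 39ac² - 65a²c - 16bc - 24c² + 40ac - 28bc² - 42c³ + 70ac² + 46b²c + 69bc² - 115abc - 6a²b - 9a²c + 15a³ + 8ab + 12ac - 20a² - 20ab² - 30abc + 50a²b + 24b² + 36bc - 60ab - 6b³ - 9b²c + 15ab²    [distributive law]
= -119abc + 109ac² - 74a²c + 20bc - 24c² + 52ac + 41bc² - 42c³ + 37b²c + 44a²b + 15a³ - 52ab - 20a² - 5ab² + 24b² - 6b³    [combine like terms]

-119abc + 109ac² - 74a²c + 20bc - 24c² + 52ac + 41bc² - 42c³ + 37b²c + 44a²b + 15a³ - 52ab - 20a² - 5ab² + 24b² - 6b³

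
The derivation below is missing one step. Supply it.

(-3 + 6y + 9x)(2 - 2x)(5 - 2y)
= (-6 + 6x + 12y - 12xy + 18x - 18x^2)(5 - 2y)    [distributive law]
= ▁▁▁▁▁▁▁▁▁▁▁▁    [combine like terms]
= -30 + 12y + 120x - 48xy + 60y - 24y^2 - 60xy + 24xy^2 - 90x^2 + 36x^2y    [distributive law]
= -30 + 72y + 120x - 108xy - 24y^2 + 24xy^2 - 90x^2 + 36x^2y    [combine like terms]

By combine like terms:

(-6 + 24x + 12y - 12xy - 18x^2)(5 - 2y)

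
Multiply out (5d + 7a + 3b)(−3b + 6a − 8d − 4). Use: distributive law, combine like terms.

(5d + 7a + 3b)(−3b + 6a − 8d − 4)
= −15bd + 30ad − 40d² − 20d − 21ab + 42a² − 56ad − 28a − 9b² + 18ab − 24bd − 12b    [distributive law]
= −39bd − 26ad − 40d² − 20d − 3ab + 42a² − 28a − 9b² − 12b    [combine like terms]

−39bd − 26ad − 40d² − 20d − 3ab + 42a² − 28a − 9b² − 12b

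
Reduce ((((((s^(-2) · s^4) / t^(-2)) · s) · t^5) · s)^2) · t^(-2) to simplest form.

s^8·t^12

((((((s^(-2) · s^4) / t^(-2)) · s) · t^5) · s)^2) · t^(-2)
= ((((((s^(-2) · s^4) / t^(-2)) · s) · t^5)^2) · (s^2)) · t^(-2)    [power of a product]
= ((((((s^(-2) · s^4) / t^(-2)) · s)^2) · ((t^5)^2)) · (s^2)) · t^(-2)    [power of a product]
= ((((((s^(-2) · s^4) / t^(-2))^2) · (s^2)) · ((t^5)^2)) · (s^2)) · t^(-2)    [power of a product]
= ((((((s^(-2) · s^4)^2) / ((t^(-2))^2)) · (s^2)) · ((t^5)^2)) · (s^2)) · t^(-2)    [power of a quotient]
= (((((((s^(-2))^2) · ((s^4)^2)) / ((t^(-2))^2)) · (s^2)) · ((t^5)^2)) · (s^2)) · t^(-2)    [power of a product]
= (((((s^(-4) · ((s^4)^2)) / ((t^(-2))^2)) · (s^2)) · ((t^5)^2)) · (s^2)) · t^(-2)    [power of a power]
= (((((s^(-4) · s^8) / ((t^(-2))^2)) · (s^2)) · ((t^5)^2)) · (s^2)) · t^(-2)    [power of a power]
= ((((s^4 / ((t^(-2))^2)) · (s^2)) · ((t^5)^2)) · (s^2)) · t^(-2)    [product of powers]
= ((((s^4 / t^(-4)) · (s^2)) · ((t^5)^2)) · (s^2)) · t^(-2)    [power of a power]
= ((((s^4 / t^(-4)) · s^2) · t^10) · (s^2)) · t^(-2)    [power of a power]
= s^8·t^12    [quotient of powers; product of powers]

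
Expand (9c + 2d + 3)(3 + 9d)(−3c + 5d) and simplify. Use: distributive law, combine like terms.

−81c^2 + 36cd − 243c^2d + 351cd^2 + 165d^2 + 90d^3 − 27c + 45d

(9c + 2d + 3)(3 + 9d)(−3c + 5d)
= (27c + 81cd + 6d + 18d^2 + 9 + 27d)(−3c + 5d)    [distributive law]
= (27c + 81cd + 33d + 18d^2 + 9)(−3c + 5d)    [combine like terms]
= −81c^2 + 135cd − 243c^2d + 405cd^2 − 99cd + 165d^2 − 54cd^2 + 90d^3 − 27c + 45d    [distributive law]
= −81c^2 + 36cd − 243c^2d + 351cd^2 + 165d^2 + 90d^3 − 27c + 45d    [combine like terms]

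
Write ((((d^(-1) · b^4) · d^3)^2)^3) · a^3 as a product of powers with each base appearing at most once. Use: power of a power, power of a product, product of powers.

a^3b^24d^12

((((d^(-1) · b^4) · d^3)^2)^3) · a^3
= (((d^(-1) · b^4) · d^3)^6) · a^3    [power of a power]
= (((d^(-1) · b^4)^6) · ((d^3)^6)) · a^3    [power of a product]
= ((((d^(-1))^6) · ((b^4)^6)) · ((d^3)^6)) · a^3    [power of a product]
= ((d^(-6) · ((b^4)^6)) · ((d^3)^6)) · a^3    [power of a power]
= ((d^(-6) · b^24) · ((d^3)^6)) · a^3    [power of a power]
= ((d^(-6) · b^24) · d^18) · a^3    [power of a power]
= a^3b^24d^12    [product of powers]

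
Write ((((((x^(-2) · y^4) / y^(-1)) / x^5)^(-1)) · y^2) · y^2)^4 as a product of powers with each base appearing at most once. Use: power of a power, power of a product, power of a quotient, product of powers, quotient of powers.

x^28·y^(-4)

((((((x^(-2) · y^4) / y^(-1)) / x^5)^(-1)) · y^2) · y^2)^4
= ((((((x^(-2) · y^4) / y^(-1)) / x^5)^(-1)) · y^2)^4) · ((y^2)^4)    [power of a product]
= ((((((x^(-2) · y^4) / y^(-1)) / x^5)^(-1))^4) · ((y^2)^4)) · ((y^2)^4)    [power of a product]
= (((((x^(-2) · y^4) / y^(-1)) / x^5)^(-4)) · ((y^2)^4)) · ((y^2)^4)    [power of a power]
= (((((x^(-2) · y^4) / y^(-1))^(-4)) / ((x^5)^(-4))) · ((y^2)^4)) · ((y^2)^4)    [power of a quotient]
= (((((x^(-2) · y^4)^(-4)) / ((y^(-1))^(-4))) / ((x^5)^(-4))) · ((y^2)^4)) · ((y^2)^4)    [power of a quotient]
= ((((((x^(-2))^(-4)) · ((y^4)^(-4))) / ((y^(-1))^(-4))) / ((x^5)^(-4))) · ((y^2)^4)) · ((y^2)^4)    [power of a product]
= ((((x^8 · ((y^4)^(-4))) / ((y^(-1))^(-4))) / ((x^5)^(-4))) · ((y^2)^4)) · ((y^2)^4)    [power of a power]
= ((((x^8 · y^(-16)) / ((y^(-1))^(-4))) / ((x^5)^(-4))) · ((y^2)^4)) · ((y^2)^4)    [power of a power]
= ((((x^8 · y^(-16)) / y^4) / ((x^5)^(-4))) · ((y^2)^4)) · ((y^2)^4)    [power of a power]
= ((((x^8 · y^(-16)) / y^4) / x^(-20)) · ((y^2)^4)) · ((y^2)^4)    [power of a power]
= ((((x^8 · y^(-16)) / y^4) / x^(-20)) · y^8) · ((y^2)^4)    [power of a power]
= ((((x^8 · y^(-16)) / y^4) / x^(-20)) · y^8) · y^8    [power of a power]
= x^28·y^(-4)    [quotient of powers; product of powers]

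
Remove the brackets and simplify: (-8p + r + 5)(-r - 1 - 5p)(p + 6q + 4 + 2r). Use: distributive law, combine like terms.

83p^2r + 18pqr - 28pr + 5pr^2 + 143p^2 - 102pq - 73p + 40p^3 + 240p^2q - 6qr^2 - 16r^2 - 2r^3 - 36qr - 34r - 30q - 20

(-8p + r + 5)(-r - 1 - 5p)(p + 6q + 4 + 2r)
= (8pr + 8p + 40p^2 - r^2 - r - 5pr - 5r - 5 - 25p)(p + 6q + 4 + 2r)    [distributive law]
= (3pr - 17p + 40p^2 - r^2 - 6r - 5)(p + 6q + 4 + 2r)    [combine like terms]
= 3p^2r + 18pqr + 12pr + 6pr^2 - 17p^2 - 102pq - 68p - 34pr + 40p^3 + 240p^2q + 160p^2 + 80p^2r - pr^2 - 6qr^2 - 4r^2 - 2r^3 - 6pr - 36qr - 24r - 12r^2 - 5p - 30q - 20 - 10r    [distributive law]
= 83p^2r + 18pqr - 28pr + 5pr^2 + 143p^2 - 102pq - 73p + 40p^3 + 240p^2q - 6qr^2 - 16r^2 - 2r^3 - 36qr - 34r - 30q - 20    [combine like terms]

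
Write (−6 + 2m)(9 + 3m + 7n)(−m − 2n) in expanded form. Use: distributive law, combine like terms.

54m + 108n + 42mn + 84n^2 − 6m^3 − 26m^2n − 28mn^2

(−6 + 2m)(9 + 3m + 7n)(−m − 2n)
= (−54 − 18m − 42n + 18m + 6m^2 + 14mn)(−m − 2n)    [distributive law]
= (−54 − 42n + 6m^2 + 14mn)(−m − 2n)    [combine like terms]
= 54m + 108n + 42mn + 84n^2 − 6m^3 − 12m^2n − 14m^2n − 28mn^2    [distributive law]
= 54m + 108n + 42mn + 84n^2 − 6m^3 − 26m^2n − 28mn^2    [combine like terms]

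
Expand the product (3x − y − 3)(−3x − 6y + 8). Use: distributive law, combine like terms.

(3x − y − 3)(−3x − 6y + 8)
= −9x^2 − 18xy + 24x + 3xy + 6y^2 − 8y + 9x + 18y − 24    [distributive law]
= −9x^2 − 15xy + 33x + 6y^2 + 10y − 24    [combine like terms]

−9x^2 − 15xy + 33x + 6y^2 + 10y − 24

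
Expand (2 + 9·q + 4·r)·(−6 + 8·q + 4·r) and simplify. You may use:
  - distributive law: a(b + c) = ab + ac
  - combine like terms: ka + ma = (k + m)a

−12 − 38·q − 16·r + 72·q^2 + 68·q·r + 16·r^2

(2 + 9·q + 4·r)·(−6 + 8·q + 4·r)
= −12 + 16·q + 8·r − 54·q + 72·q^2 + 36·q·r − 24·r + 32·q·r + 16·r^2    [distributive law]
= −12 − 38·q − 16·r + 72·q^2 + 68·q·r + 16·r^2    [combine like terms]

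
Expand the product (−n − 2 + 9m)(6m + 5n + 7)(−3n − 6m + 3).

−87mn² − 396m²n + 66mn + 15n³ + 36n² − 9n − 144m² + 237m − 42 − 324m³

(−n − 2 + 9m)(6m + 5n + 7)(−3n − 6m + 3)
= (−6mn − 5n² − 7n − 12m − 10n − 14 + 54m² + 45mn + 63m)(−3n − 6m + 3)    [distributive law]
= (39mn − 5n² − 17n + 51m − 14 + 54m²)(−3n − 6m + 3)    [combine like terms]
= −117mn² − 234m²n + 117mn + 15n³ + 30mn² − 15n² + 51n² + 102mn − 51n − 153mn − 306m² + 153m + 42n + 84m − 42 − 162m²n − 324m³ + 162m²    [distributive law]
= −87mn² − 396m²n + 66mn + 15n³ + 36n² − 9n − 144m² + 237m − 42 − 324m³    [combine like terms]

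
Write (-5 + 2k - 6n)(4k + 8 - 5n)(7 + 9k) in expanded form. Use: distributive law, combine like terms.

-388k + 20k^2 - 280 - 161n - 445kn + 72k^3 - 306k^2n + 210n^2 + 270kn^2

(-5 + 2k - 6n)(4k + 8 - 5n)(7 + 9k)
= (-20k - 40 + 25n + 8k^2 + 16k - 10kn - 24kn - 48n + 30n^2)(7 + 9k)    [distributive law]
= (-4k - 40 - 23n + 8k^2 - 34kn + 30n^2)(7 + 9k)    [combine like terms]
= -28k - 36k^2 - 280 - 360k - 161n - 207kn + 56k^2 + 72k^3 - 238kn - 306k^2n + 210n^2 + 270kn^2    [distributive law]
= -388k + 20k^2 - 280 - 161n - 445kn + 72k^3 - 306k^2n + 210n^2 + 270kn^2    [combine like terms]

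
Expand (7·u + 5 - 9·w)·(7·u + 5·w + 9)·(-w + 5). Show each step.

(7·u + 5 - 9·w)·(7·u + 5·w + 9)·(-w + 5)
= (49·u² + 35·u·w + 63·u + 35·u + 25·w + 45 - 63·u·w - 45·w² - 81·w)·(-w + 5)    [distributive law]
= (49·u² - 28·u·w + 98·u - 56·w + 45 - 45·w²)·(-w + 5)    [combine like terms]
= -49·u²·w + 245·u² + 28·u·w² - 140·u·w - 98·u·w + 490·u + 56·w² - 280·w - 45·w + 225 + 45·w³ - 225·w²    [distributive law]
= -49·u²·w + 245·u² + 28·u·w² - 238·u·w + 490·u - 169·w² - 325·w + 225 + 45·w³    [combine like terms]

-49·u²·w + 245·u² + 28·u·w² - 238·u·w + 490·u - 169·w² - 325·w + 225 + 45·w³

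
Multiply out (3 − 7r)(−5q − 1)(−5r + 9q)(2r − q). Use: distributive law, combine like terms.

311qr² − 408q²r + 135q³ + 30r² − 69qr + 27q² − 350qr³ + 805q²r² − 315q³r − 70r³

(3 − 7r)(−5q − 1)(−5r + 9q)(2r − q)
= (−15q − 3 + 35qr + 7r)(−5r + 9q)(2r − q)    [distributive law]
= (75qr − 135q² + 15r − 27q − 175qr² + 315q²r − 35r² + 63qr)(2r − q)    [distributive law]
= (138qr − 135q² + 15r − 27q − 175qr² + 315q²r − 35r²)(2r − q)    [combine like terms]
= 276qr² − 138q²r − 270q²r + 135q³ + 30r² − 15qr − 54qr + 27q² − 350qr³ + 175q²r² + 630q²r² − 315q³r − 70r³ + 35qr²    [distributive law]
= 311qr² − 408q²r + 135q³ + 30r² − 69qr + 27q² − 350qr³ + 805q²r² − 315q³r − 70r³    [combine like terms]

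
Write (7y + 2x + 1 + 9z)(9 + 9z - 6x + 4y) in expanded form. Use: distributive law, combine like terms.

(7y + 2x + 1 + 9z)(9 + 9z - 6x + 4y)
= 63y + 63yz - 42xy + 28y^2 + 18x + 18xz - 12x^2 + 8xy + 9 + 9z - 6x + 4y + 81z + 81z^2 - 54xz + 36yz    [distributive law]
= 67y + 99yz - 34xy + 28y^2 + 12x - 36xz - 12x^2 + 9 + 90z + 81z^2    [combine like terms]

67y + 99yz - 34xy + 28y^2 + 12x - 36xz - 12x^2 + 9 + 90z + 81z^2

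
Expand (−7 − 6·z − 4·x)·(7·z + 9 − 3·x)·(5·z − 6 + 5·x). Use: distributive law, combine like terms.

(−7 − 6·z − 4·x)·(7·z + 9 − 3·x)·(5·z − 6 + 5·x)
= (−49·z − 63 + 21·x − 42·z^2 − 54·z + 18·x·z − 28·x·z − 36·x + 12·x^2)·(5·z − 6 + 5·x)    [distributive law]
= (−103·z − 63 − 15·x − 42·z^2 − 10·x·z + 12·x^2)·(5·z − 6 + 5·x)    [combine like terms]
= −515·z^2 + 618·z − 515·x·z − 315·z + 378 − 315·x − 75·x·z + 90·x − 75·x^2 − 210·z^3 + 252·z^2 − 210·x·z^2 − 50·x·z^2 + 60·x·z − 50·x^2·z + 60·x^2·z − 72·x^2 + 60·x^3    [distributive law]
= −263·z^2 + 303·z − 530·x·z + 378 − 225·x − 147·x^2 − 210·z^3 − 260·x·z^2 + 10·x^2·z + 60·x^3    [combine like terms]

−263·z^2 + 303·z − 530·x·z + 378 − 225·x − 147·x^2 − 210·z^3 − 260·x·z^2 + 10·x^2·z + 60·x^3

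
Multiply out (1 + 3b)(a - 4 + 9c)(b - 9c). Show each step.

(1 + 3b)(a - 4 + 9c)(b - 9c)
= (a - 4 + 9c + 3ab - 12b + 27bc)(b - 9c)    [distributive law]
= ab - 9ac - 4b + 36c + 9bc - 81c² + 3ab² - 27abc - 12b² + 108bc + 27b²c - 243bc²    [distributive law]
= ab - 9ac - 4b + 36c + 117bc - 81c² + 3ab² - 27abc - 12b² + 27b²c - 243bc²    [combine like terms]

ab - 9ac - 4b + 36c + 117bc - 81c² + 3ab² - 27abc - 12b² + 27b²c - 243bc²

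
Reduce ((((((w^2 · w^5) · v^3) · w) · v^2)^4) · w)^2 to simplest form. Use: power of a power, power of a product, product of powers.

((((((w^2 · w^5) · v^3) · w) · v^2)^4) · w)^2
= ((((((w^2 · w^5) · v^3) · w) · v^2)^4)^2) · (w^2)    [power of a product]
= (((((w^2 · w^5) · v^3) · w) · v^2)^8) · (w^2)    [power of a power]
= (((((w^2 · w^5) · v^3) · w)^8) · ((v^2)^8)) · (w^2)    [power of a product]
= (((((w^2 · w^5) · v^3)^8) · (w^8)) · ((v^2)^8)) · (w^2)    [power of a product]
= (((((w^2 · w^5)^8) · ((v^3)^8)) · (w^8)) · ((v^2)^8)) · (w^2)    [power of a product]
= ((((((w^2)^8) · ((w^5)^8)) · ((v^3)^8)) · (w^8)) · ((v^2)^8)) · (w^2)    [power of a product]
= ((((w^16 · ((w^5)^8)) · ((v^3)^8)) · (w^8)) · ((v^2)^8)) · (w^2)    [power of a power]
= ((((w^16 · w^40) · ((v^3)^8)) · (w^8)) · ((v^2)^8)) · (w^2)    [power of a power]
= (((w^56 · ((v^3)^8)) · (w^8)) · ((v^2)^8)) · (w^2)    [product of powers]
= (((w^56 · v^24) · (w^8)) · ((v^2)^8)) · (w^2)    [power of a power]
= (((w^56 · v^24) · w^8) · v^16) · (w^2)    [power of a power]
= v^40w^66    [product of powers]

v^40w^66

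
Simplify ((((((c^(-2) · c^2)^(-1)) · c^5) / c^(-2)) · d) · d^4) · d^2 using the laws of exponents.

c^7·d^7

((((((c^(-2) · c^2)^(-1)) · c^5) / c^(-2)) · d) · d^4) · d^2
= (((((((c^(-2))^(-1)) · ((c^2)^(-1))) · c^5) / c^(-2)) · d) · d^4) · d^2    [power of a product]
= (((((c^2 · ((c^2)^(-1))) · c^5) / c^(-2)) · d) · d^4) · d^2    [power of a power]
= (((((c^2 · c^(-2)) · c^5) / c^(-2)) · d) · d^4) · d^2    [power of a power]
= ((((c^0 · c^5) / c^(-2)) · d) · d^4) · d^2    [product of powers]
= (((c^5 / c^(-2)) · d) · d^4) · d^2    [product of powers]
= ((c^7 · d) · d^4) · d^2    [quotient of powers]
= c^7·d^7    [product of powers]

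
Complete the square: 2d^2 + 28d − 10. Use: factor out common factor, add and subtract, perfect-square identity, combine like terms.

2(d + 7)^2 − 108

2d^2 + 28d − 10
= 2(d^2 + 14d) − 10    [factor out 2 from the d-terms]
= 2(d^2 + 14d + 49 − 49) − 10    [add and subtract 49 inside the bracket]
= 2(d + 7)^2 − 98 − 10    [perfect-square identity]
= 2(d + 7)^2 − 108    [combine constants]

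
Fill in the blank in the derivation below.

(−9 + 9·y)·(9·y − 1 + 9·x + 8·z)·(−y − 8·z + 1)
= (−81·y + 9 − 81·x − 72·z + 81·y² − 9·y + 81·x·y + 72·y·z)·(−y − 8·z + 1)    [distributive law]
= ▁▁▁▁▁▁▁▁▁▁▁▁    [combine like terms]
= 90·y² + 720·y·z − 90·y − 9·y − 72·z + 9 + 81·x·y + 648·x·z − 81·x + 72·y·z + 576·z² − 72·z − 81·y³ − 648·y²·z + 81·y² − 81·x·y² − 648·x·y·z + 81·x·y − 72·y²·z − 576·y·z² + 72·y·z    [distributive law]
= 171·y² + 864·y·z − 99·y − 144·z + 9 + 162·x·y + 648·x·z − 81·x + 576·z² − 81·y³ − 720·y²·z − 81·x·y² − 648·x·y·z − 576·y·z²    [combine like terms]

After combine like terms, the bracketed line is:

(−90·y + 9 − 81·x − 72·z + 81·y² + 81·x·y + 72·y·z)·(−y − 8·z + 1)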